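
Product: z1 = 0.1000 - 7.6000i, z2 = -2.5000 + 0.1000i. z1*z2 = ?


Real = 0.1*(-2.5) - (-7.6)*0.1 = -0.25 - (-0.76) = 0.51
Imag = 0.1*0.1 - (2.5)*(-7.6) = 0.01 + 19 = 19.01

0.5100 + 19.0100i


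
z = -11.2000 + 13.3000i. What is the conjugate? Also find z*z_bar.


z_bar = -11.2000 - 13.3000i
z*z_bar = (-11.2)^2 + 13.3^2 = 125.44 + 176.89 = 302.33

z_bar = -11.2000 - 13.3000i, z*z_bar = 302.33


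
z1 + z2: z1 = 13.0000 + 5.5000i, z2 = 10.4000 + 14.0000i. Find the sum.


Real: 13 + 10.4 = 23.4
Imag: 5.5 + 14 = 19.5

23.4000 + 19.5000i


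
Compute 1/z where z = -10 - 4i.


|z|^2 = 100+16 = 116
1/z = (-10 + 4i)/116

1/z = -0.0862 + 0.0345i


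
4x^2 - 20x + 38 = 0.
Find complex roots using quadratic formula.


disc = (-20)^2 - 4*4*38 = 400 - 608 = -208
sqrt(|disc|) = sqrt(208) = 14.4222
Real part = 20/(2*4) = 2.5000
Imag part = 14.4222/(2*4) = 1.8028

2.5000 ± 1.8028i


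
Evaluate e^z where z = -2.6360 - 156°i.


e^-2.6360 = 0.07165
cos(-156°) = -0.9135
sin(-156°) = -0.4067
Real = 0.07165*(-0.9135) = -0.0655
Imag = 0.07165*(-0.4067) = -0.0291

-0.0655 - 0.0291i


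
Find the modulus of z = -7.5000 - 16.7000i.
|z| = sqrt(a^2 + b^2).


|z| = sqrt((-7.5)^2 + (-16.7)^2) = sqrt(56.25 + 278.89) = sqrt(335.14) = 18.3068

|z| = 18.3068


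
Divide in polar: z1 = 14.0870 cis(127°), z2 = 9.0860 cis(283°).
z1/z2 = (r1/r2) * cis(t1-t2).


r = 14.0870 / 9.0860 = 1.5504
theta = 127° - 283° = -156° = 204° (mod 360)

1.5504 cis(204°)


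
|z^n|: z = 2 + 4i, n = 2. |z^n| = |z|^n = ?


|z| = sqrt(4+16) = sqrt(20) = 4.4721
|z^2| = |z|^2 = (sqrt(20))^2 = 20

|z^2| = 20


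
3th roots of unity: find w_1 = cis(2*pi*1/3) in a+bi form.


Angle = 360*1/3 = 120°
a = cos(120°) = -0.5000
b = sin(120°) = 0.8660

-0.5000 + 0.8660i


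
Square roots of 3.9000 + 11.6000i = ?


|z| = sqrt(15.21+134.56) = 12.2381
sqrt((|z|+a)/2) = sqrt((12.2381+3.9)/2) = sqrt(8.0690) = 2.8406
sqrt((|z|-a)/2) = sqrt((12.2381-3.9)/2) = sqrt(4.1690) = 2.0418

±(2.8406 + 2.0418i) i.e. 2.8406 + 2.0418i and -2.8406 - 2.0418i


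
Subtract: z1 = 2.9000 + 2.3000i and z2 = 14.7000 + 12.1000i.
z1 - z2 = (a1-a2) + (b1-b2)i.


Real: 2.9 - 14.7 = -11.8
Imag: 2.3 - 12.1 = -9.8

-11.8000 - 9.8000i


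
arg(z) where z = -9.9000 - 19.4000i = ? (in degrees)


Re = -9.9, Im = -19.4
arg = atan2(-19.4, -9.9) = -117.0356 degrees

arg(z) = -117.0356 degrees


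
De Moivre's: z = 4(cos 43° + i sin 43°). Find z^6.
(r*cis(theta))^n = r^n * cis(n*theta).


r^6 = 4^6 = 4096
n*theta = 6*43° = 258° = 258° (mod 360)
a = 4096*cos(258°) = -851.6063
b = 4096*sin(258°) = -4006.4926

4096 cis(258°) = -851.6063 - 4006.4926i


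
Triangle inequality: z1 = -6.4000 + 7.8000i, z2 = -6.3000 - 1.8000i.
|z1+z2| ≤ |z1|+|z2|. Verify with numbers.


|z1| = sqrt((-6.4)^2 + 7.8^2) = sqrt(101.8) = 10.0896
|z2| = sqrt((-6.3)^2 + (-1.8)^2) = sqrt(42.93) = 6.5521
z1+z2 = -12.7000 + 6.0000i
|z1+z2| = sqrt(197.29) = 14.0460
|z1|+|z2| = 10.0896 + 6.5521 = 16.6417

|z1+z2| = 14.0460 ≤ |z1|+|z2| = 16.6417 (verified)


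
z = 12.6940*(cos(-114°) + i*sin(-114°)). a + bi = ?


a = 12.6940*cos(-114°) = 12.6940*(-0.406737) = -5.1631
b = 12.6940*sin(-114°) = 12.6940*(-0.913545) = -11.5965

-5.1631 - 11.5965i


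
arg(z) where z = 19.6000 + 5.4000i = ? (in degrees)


Re = 19.6, Im = 5.4
arg = atan2(5.4, 19.6) = 15.4034 degrees

arg(z) = 15.4034 degrees


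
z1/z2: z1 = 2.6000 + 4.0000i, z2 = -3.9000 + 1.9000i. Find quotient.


Conjugate of z2 = -3.9000 - 1.9000i
Numerator: (2.6000 + 4.0000i)(-3.9000 - 1.9000i) = -2.5400 - 20.5400i
Denominator: (-3.9)^2 + 1.9^2 = 18.82
Result = (-2.5400 - 20.5400i)/18.82

-0.1350 - 1.0914i


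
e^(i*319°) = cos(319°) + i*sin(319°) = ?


cos(319°) = 0.7547
sin(319°) = -0.6561

e^(i*319°) = 0.7547 - 0.6561i


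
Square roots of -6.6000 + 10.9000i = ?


|z| = sqrt(43.56+118.81) = 12.7424
sqrt((|z|+a)/2) = sqrt((12.7424+(-6.6))/2) = sqrt(3.0712) = 1.7525
sqrt((|z|-a)/2) = sqrt((12.7424-(-6.6))/2) = sqrt(9.6712) = 3.1099

±(1.7525 + 3.1099i) i.e. 1.7525 + 3.1099i and -1.7525 - 3.1099i


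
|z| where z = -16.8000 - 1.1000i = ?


|z| = sqrt((-16.8)^2 + (-1.1)^2) = sqrt(282.24 + 1.21) = sqrt(283.45) = 16.8360

|z| = 16.8360


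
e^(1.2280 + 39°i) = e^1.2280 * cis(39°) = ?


e^1.2280 = 3.4144
cos(39°) = 0.77715
sin(39°) = 0.6293
Real = 3.4144*0.77715 = 2.6535
Imag = 3.4144*0.6293 = 2.1487

2.6535 + 2.1487i


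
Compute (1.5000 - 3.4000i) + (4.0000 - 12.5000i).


Real: 1.5 + 4 = 5.5
Imag: -3.4 - 12.5 = -15.9

5.5000 - 15.9000i


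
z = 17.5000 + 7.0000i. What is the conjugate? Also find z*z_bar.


z_bar = 17.5000 - 7.0000i
z*z_bar = 17.5^2 + 7^2 = 306.25 + 49 = 355.25

z_bar = 17.5000 - 7.0000i, z*z_bar = 355.25


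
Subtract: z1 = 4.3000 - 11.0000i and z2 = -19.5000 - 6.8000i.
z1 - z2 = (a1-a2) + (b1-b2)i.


Real: 4.3 + 19.5 = 23.8
Imag: -11 + 6.8 = -4.2

23.8000 - 4.2000i


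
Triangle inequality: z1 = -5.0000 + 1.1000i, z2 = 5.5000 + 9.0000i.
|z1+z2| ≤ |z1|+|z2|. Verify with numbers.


|z1| = sqrt((-5)^2 + 1.1^2) = sqrt(26.21) = 5.1196
|z2| = sqrt(5.5^2 + 9^2) = sqrt(111.25) = 10.5475
z1+z2 = 0.5000 + 10.1000i
|z1+z2| = sqrt(102.26) = 10.1124
|z1|+|z2| = 5.1196 + 10.5475 = 15.6671

|z1+z2| = 10.1124 ≤ |z1|+|z2| = 15.6671 (verified)


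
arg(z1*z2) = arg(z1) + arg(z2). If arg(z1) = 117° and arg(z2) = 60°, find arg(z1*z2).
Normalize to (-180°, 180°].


arg(z1*z2) = 117° + 60° = 177°
Normalized to (-180°, 180°]: 177°

177°


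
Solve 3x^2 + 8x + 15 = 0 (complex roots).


disc = 8^2 - 4*3*15 = 64 - 180 = -116
sqrt(|disc|) = sqrt(116) = 10.7703
Real part = -8/(2*3) = -1.3333
Imag part = 10.7703/(2*3) = 1.7951

-1.3333 ± 1.7951i


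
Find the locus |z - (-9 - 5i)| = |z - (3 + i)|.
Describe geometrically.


Equal distances means the locus is the perpendicular bisector of z1 and z2.
Midpoint = ((-9+3)/2, (-5+1)/2) = (-3.0000, -2.0000)

Perpendicular bisector through (-3.0000, -2.0000)


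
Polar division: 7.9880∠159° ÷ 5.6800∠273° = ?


r = 7.9880 / 5.6800 = 1.4063
theta = 159° - 273° = -114° = 246° (mod 360)

1.4063 cis(246°)


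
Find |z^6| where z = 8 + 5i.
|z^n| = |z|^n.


|z| = sqrt(64+25) = sqrt(89) = 9.4340
|z^6| = |z|^6 = (sqrt(89))^6 = 89^3 = 704969

|z^6| = 704969


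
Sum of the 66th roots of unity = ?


The sum of all 66th roots of unity is 0.
Geometric series: (1 - w^66)/(1 - w) = (1-1)/(1-w) = 0 since w^66 = 1, w ≠ 1.
Alternatively: coefficient of z^65 in z^66 - 1 is 0.

0


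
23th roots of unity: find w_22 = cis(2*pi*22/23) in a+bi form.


Angle = 360*22/23 = 344.3478°
a = cos(344.3478°) = 0.9629
b = sin(344.3478°) = -0.2698

0.9629 - 0.2698i


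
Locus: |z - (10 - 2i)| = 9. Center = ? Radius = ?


|z - z0| = r is a circle with center z0 and radius r.
Center = (10, -2), radius = 9

Circle with center (10, -2) and radius 9


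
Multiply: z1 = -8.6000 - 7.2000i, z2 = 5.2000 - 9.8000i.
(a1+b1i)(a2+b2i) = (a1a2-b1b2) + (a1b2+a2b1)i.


Real = -8.6*5.2 - (-7.2)*(-9.8) = -44.72 - 70.56 = -115.28
Imag = -8.6*(-9.8) + 5.2*(-7.2) = 84.28 - (37.44) = 46.84

-115.2800 + 46.8400i


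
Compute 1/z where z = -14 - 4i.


|z|^2 = 196+16 = 212
1/z = (-14 + 4i)/212

1/z = -0.0660 + 0.0189i


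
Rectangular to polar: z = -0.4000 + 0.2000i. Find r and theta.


r = sqrt(0.16+0.04) = sqrt(0.2) = 0.4472
theta = atan2(0.2, -0.4) = 153.4349 degrees

r = 0.4472, theta = 153.4349 degrees


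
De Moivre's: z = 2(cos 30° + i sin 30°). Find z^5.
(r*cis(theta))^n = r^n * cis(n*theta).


r^5 = 2^5 = 32
n*theta = 5*30° = 150° = 150° (mod 360)
a = 32*cos(150°) = -27.7128
b = 32*sin(150°) = 16.0000

32 cis(150°) = -27.7128 + 16.0000i


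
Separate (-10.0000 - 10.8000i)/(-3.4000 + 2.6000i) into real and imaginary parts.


Multiply by conjugate: (-10.0000 - 10.8000i)(-3.4000 - 2.6000i) / ((-3.4)^2 + 2.6^2)
Numerator real = -10*(-3.4) - (10.8)*2.6 = 5.92
Numerator imag = -10.8*(-3.4) - (-10)*2.6 = 62.72
Denominator = 18.32
Re(z) = 5.92/18.32 = 0.3231
Im(z) = 62.72/18.32 = 3.4236

Re(z) = 0.3231, Im(z) = 3.4236


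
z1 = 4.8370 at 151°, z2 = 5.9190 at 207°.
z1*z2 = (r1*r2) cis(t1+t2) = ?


r = 4.8370 * 5.9190 = 28.6302
theta = 151° + 207° = 358° = 358° (mod 360)

28.6302 cis(358°)


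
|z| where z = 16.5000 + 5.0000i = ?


|z| = sqrt(16.5^2 + 5^2) = sqrt(272.25 + 25) = sqrt(297.25) = 17.2409

|z| = 17.2409


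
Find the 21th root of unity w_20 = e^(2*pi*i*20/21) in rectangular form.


Angle = 360*20/21 = 342.8571°
a = cos(342.8571°) = 0.9556
b = sin(342.8571°) = -0.2948

0.9556 - 0.2948i


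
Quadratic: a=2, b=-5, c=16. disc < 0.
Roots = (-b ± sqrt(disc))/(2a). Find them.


disc = (-5)^2 - 4*2*16 = 25 - 128 = -103
sqrt(|disc|) = sqrt(103) = 10.1489
Real part = 5/(2*2) = 1.2500
Imag part = 10.1489/(2*2) = 2.5372

1.2500 ± 2.5372i


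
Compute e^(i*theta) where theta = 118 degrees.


cos(118°) = -0.4695
sin(118°) = 0.8829

e^(i*118°) = -0.4695 + 0.8829i


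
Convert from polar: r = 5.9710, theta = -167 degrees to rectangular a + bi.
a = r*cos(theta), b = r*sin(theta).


a = 5.9710*cos(-167°) = 5.9710*(-0.97437) = -5.8180
b = 5.9710*sin(-167°) = 5.9710*(-0.22495) = -1.3432

-5.8180 - 1.3432i


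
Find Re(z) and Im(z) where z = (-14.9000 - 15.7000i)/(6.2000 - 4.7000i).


Multiply by conjugate: (-14.9000 - 15.7000i)(6.2000 + 4.7000i) / (6.2^2 + (-4.7)^2)
Numerator real = -14.9*6.2 - (15.7)*(-4.7) = -18.59
Numerator imag = -15.7*6.2 - (-14.9)*(-4.7) = -167.37
Denominator = 60.53
Re(z) = -18.59/60.53 = -0.3071
Im(z) = -167.37/60.53 = -2.7651

Re(z) = -0.3071, Im(z) = -2.7651


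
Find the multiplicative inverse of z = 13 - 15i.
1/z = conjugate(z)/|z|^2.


|z|^2 = 169+225 = 394
1/z = (13 + 15i)/394

1/z = 0.0330 + 0.0381i


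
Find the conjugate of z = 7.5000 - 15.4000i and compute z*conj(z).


z_bar = 7.5000 + 15.4000i
z*z_bar = 7.5^2 + (-15.4)^2 = 56.25 + 237.16 = 293.41

z_bar = 7.5000 + 15.4000i, z*z_bar = 293.41


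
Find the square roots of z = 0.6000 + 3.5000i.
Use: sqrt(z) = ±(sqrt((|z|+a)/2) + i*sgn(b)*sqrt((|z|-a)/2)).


|z| = sqrt(0.36+12.25) = 3.5511
sqrt((|z|+a)/2) = sqrt((3.5511+0.6)/2) = sqrt(2.0755) = 1.4407
sqrt((|z|-a)/2) = sqrt((3.5511-0.6)/2) = sqrt(1.4755) = 1.2147

±(1.4407 + 1.2147i) i.e. 1.4407 + 1.2147i and -1.4407 - 1.2147i


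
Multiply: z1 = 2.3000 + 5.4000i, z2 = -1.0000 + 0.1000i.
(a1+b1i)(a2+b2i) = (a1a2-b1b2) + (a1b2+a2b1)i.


Real = 2.3*(-1) - 5.4*0.1 = -2.3 - 0.54 = -2.84
Imag = 2.3*0.1 - (1)*5.4 = 0.23 - (5.4) = -5.17

-2.8400 - 5.1700i


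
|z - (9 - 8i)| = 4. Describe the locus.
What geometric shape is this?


|z - z0| = r is a circle with center z0 and radius r.
Center = (9, -8), radius = 4

Circle with center (9, -8) and radius 4


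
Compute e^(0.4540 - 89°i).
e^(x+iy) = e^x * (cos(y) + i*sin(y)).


e^0.4540 = 1.5746
cos(-89°) = 0.01745
sin(-89°) = -0.99985
Real = 1.5746*0.01745 = 0.0275
Imag = 1.5746*(-0.99985) = -1.5744

0.0275 - 1.5744i


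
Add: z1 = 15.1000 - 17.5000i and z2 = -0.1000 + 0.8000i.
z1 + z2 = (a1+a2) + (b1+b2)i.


Real: 15.1 - 0.1 = 15
Imag: -17.5 + 0.8 = -16.7

15.0000 - 16.7000i


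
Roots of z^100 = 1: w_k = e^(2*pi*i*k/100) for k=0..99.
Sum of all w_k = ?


The sum of all 100th roots of unity is 0.
Geometric series: (1 - w^100)/(1 - w) = (1-1)/(1-w) = 0 since w^100 = 1, w ≠ 1.
Alternatively: coefficient of z^99 in z^100 - 1 is 0.

0


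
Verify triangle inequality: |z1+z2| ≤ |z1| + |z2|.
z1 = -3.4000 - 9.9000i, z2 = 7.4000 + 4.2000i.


|z1| = sqrt((-3.4)^2 + (-9.9)^2) = sqrt(109.57) = 10.4676
|z2| = sqrt(7.4^2 + 4.2^2) = sqrt(72.4) = 8.5088
z1+z2 = 4.0000 - 5.7000i
|z1+z2| = sqrt(48.49) = 6.9635
|z1|+|z2| = 10.4676 + 8.5088 = 18.9764

|z1+z2| = 6.9635 ≤ |z1|+|z2| = 18.9764 (verified)


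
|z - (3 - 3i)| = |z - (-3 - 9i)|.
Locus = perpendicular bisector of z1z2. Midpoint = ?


Equal distances means the locus is the perpendicular bisector of z1 and z2.
Midpoint = ((3+(-3))/2, (-3+(-9))/2) = (0, -6.0000)

Perpendicular bisector through (0, -6.0000)


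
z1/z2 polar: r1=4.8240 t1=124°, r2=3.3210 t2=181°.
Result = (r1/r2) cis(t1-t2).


r = 4.8240 / 3.3210 = 1.4526
theta = 124° - 181° = -57° = 303° (mod 360)

1.4526 cis(303°)


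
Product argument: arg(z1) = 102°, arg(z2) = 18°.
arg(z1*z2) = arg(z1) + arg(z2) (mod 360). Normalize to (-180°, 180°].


arg(z1*z2) = 102° + 18° = 120°
Normalized to (-180°, 180°]: 120°

120°


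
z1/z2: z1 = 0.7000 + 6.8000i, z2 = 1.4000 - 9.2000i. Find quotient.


Conjugate of z2 = 1.4000 + 9.2000i
Numerator: (0.7000 + 6.8000i)(1.4000 + 9.2000i) = -61.5800 + 15.9600i
Denominator: 1.4^2 + (-9.2)^2 = 86.6
Result = (-61.5800 + 15.9600i)/86.6

-0.7111 + 0.1843i


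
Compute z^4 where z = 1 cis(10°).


r^4 = 1^4 = 1
n*theta = 4*10° = 40° = 40° (mod 360)
a = 1*cos(40°) = 0.7660
b = 1*sin(40°) = 0.6428

1 cis(40°) = 0.7660 + 0.6428i


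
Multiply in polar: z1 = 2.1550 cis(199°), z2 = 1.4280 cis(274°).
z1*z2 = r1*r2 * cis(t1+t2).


r = 2.1550 * 1.4280 = 3.0773
theta = 199° + 274° = 473° = 113° (mod 360)

3.0773 cis(113°)


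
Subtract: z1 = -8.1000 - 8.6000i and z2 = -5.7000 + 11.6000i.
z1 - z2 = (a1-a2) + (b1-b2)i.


Real: -8.1 + 5.7 = -2.4
Imag: -8.6 - 11.6 = -20.2

-2.4000 - 20.2000i


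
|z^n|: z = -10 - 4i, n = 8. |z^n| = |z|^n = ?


|z| = sqrt(100+16) = sqrt(116) = 10.7703
|z^8| = |z|^8 = (sqrt(116))^8 = 116^4 = 181063936

|z^8| = 181063936


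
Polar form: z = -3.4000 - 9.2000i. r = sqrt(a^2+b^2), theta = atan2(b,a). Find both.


r = sqrt(11.56+84.64) = sqrt(96.2) = 9.8082
theta = atan2(-9.2, -3.4) = -110.2826 degrees

r = 9.8082, theta = -110.2826 degrees


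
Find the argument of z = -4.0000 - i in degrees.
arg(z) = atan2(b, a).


Re = -4, Im = -1
arg = atan2(-1, -4) = -165.9638 degrees

arg(z) = -165.9638 degrees


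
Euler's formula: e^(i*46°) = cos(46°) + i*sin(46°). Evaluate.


cos(46°) = 0.6947
sin(46°) = 0.7193

e^(i*46°) = 0.6947 + 0.7193i


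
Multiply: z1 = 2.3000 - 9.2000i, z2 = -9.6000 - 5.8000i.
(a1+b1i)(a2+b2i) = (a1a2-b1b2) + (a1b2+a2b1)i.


Real = 2.3*(-9.6) - (-9.2)*(-5.8) = -22.08 - 53.36 = -75.44
Imag = 2.3*(-5.8) - (9.6)*(-9.2) = -13.34 + 88.32 = 74.98

-75.4400 + 74.9800i


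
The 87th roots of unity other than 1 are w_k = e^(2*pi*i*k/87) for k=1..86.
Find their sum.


With w = e^(2*pi*i/87), all 87 of the 87th roots of unity w^0 = 1, w, ..., w^(86) sum to 0: 1 + w + ... + w^(86) = (1 - w^87)/(1 - w) = 0 since w^87 = 1, w ≠ 1.
Removing the root 1: w + w^2 + ... + w^(86) = 0 - 1 = -1

Sum = -1


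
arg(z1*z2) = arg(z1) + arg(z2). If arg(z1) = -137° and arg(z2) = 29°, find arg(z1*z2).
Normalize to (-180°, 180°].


arg(z1*z2) = -137° + 29° = -108°
Normalized to (-180°, 180°]: -108°

-108°


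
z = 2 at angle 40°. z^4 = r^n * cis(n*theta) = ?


r^4 = 2^4 = 16
n*theta = 4*40° = 160° = 160° (mod 360)
a = 16*cos(160°) = -15.0351
b = 16*sin(160°) = 5.4723

16 cis(160°) = -15.0351 + 5.4723i


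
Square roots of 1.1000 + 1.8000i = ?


|z| = sqrt(1.21+3.24) = 2.1095
sqrt((|z|+a)/2) = sqrt((2.1095+1.1)/2) = sqrt(1.6048) = 1.2668
sqrt((|z|-a)/2) = sqrt((2.1095-1.1)/2) = sqrt(0.5048) = 0.7105

±(1.2668 + 0.7105i) i.e. 1.2668 + 0.7105i and -1.2668 - 0.7105i


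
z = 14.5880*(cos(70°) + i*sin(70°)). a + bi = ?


a = 14.5880*cos(70°) = 14.5880*0.34202 = 4.9894
b = 14.5880*sin(70°) = 14.5880*0.93969 = 13.7082

4.9894 + 13.7082i


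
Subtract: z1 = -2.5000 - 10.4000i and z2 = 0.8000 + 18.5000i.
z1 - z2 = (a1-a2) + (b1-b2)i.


Real: -2.5 - 0.8 = -3.3
Imag: -10.4 - 18.5 = -28.9

-3.3000 - 28.9000i


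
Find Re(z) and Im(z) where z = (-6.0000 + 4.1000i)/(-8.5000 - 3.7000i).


Multiply by conjugate: (-6.0000 + 4.1000i)(-8.5000 + 3.7000i) / ((-8.5)^2 + (-3.7)^2)
Numerator real = -6*(-8.5) + 4.1*(-3.7) = 35.83
Numerator imag = 4.1*(-8.5) - (-6)*(-3.7) = -57.05
Denominator = 85.94
Re(z) = 35.83/85.94 = 0.4169
Im(z) = -57.05/85.94 = -0.6638

Re(z) = 0.4169, Im(z) = -0.6638


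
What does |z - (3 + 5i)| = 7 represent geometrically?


|z - z0| = r is a circle with center z0 and radius r.
Center = (3, 5), radius = 7

Circle with center (3, 5) and radius 7


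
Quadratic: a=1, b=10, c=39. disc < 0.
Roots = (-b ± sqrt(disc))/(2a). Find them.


disc = 10^2 - 4*1*39 = 100 - 156 = -56
sqrt(|disc|) = sqrt(56) = 7.4833
Real part = -10/(2*1) = -5.0000
Imag part = 7.4833/(2*1) = 3.7417

-5.0000 ± 3.7417i


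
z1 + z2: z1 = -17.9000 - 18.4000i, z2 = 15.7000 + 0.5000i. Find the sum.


Real: -17.9 + 15.7 = -2.2
Imag: -18.4 + 0.5 = -17.9

-2.2000 - 17.9000i


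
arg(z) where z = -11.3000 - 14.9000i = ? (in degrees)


Re = -11.3, Im = -14.9
arg = atan2(-14.9, -11.3) = -127.1763 degrees

arg(z) = -127.1763 degrees


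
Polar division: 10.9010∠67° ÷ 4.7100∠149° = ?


r = 10.9010 / 4.7100 = 2.3144
theta = 67° - 149° = -82° = 278° (mod 360)

2.3144 cis(278°)


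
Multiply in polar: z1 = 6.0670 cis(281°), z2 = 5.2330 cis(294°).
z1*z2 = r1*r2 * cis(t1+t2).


r = 6.0670 * 5.2330 = 31.7486
theta = 281° + 294° = 575° = 215° (mod 360)

31.7486 cis(215°)


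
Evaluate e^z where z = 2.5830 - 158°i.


e^2.5830 = 13.2368
cos(-158°) = -0.92718
sin(-158°) = -0.37461
Real = 13.2368*(-0.92718) = -12.2729
Imag = 13.2368*(-0.37461) = -4.9586

-12.2729 - 4.9586i


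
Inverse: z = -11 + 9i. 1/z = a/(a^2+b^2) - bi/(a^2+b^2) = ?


|z|^2 = 121+81 = 202
1/z = (-11 - 9i)/202

1/z = -0.0545 - 0.0446i


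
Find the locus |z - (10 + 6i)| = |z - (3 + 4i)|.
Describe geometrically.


Equal distances means the locus is the perpendicular bisector of z1 and z2.
Midpoint = ((10+3)/2, (6+4)/2) = (6.5000, 5.0000)

Perpendicular bisector through (6.5000, 5.0000)


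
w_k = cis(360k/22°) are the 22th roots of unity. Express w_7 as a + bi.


Angle = 360*7/22 = 114.5455°
a = cos(114.5455°) = -0.4154
b = sin(114.5455°) = 0.9096

-0.4154 + 0.9096i


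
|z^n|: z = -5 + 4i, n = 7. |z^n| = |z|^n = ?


|z| = sqrt(25+16) = sqrt(41) = 6.4031
|z^7| = |z|^7 = (sqrt(41))^7 = 41^3 * sqrt(41) = 68921*sqrt(41)

|z^7| = 68921*sqrt(41) ≈ 441309.7256


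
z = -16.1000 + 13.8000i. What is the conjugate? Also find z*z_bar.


z_bar = -16.1000 - 13.8000i
z*z_bar = (-16.1)^2 + 13.8^2 = 259.21 + 190.44 = 449.65

z_bar = -16.1000 - 13.8000i, z*z_bar = 449.65


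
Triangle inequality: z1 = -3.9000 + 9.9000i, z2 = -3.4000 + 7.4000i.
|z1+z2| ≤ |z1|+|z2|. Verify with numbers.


|z1| = sqrt((-3.9)^2 + 9.9^2) = sqrt(113.22) = 10.6405
|z2| = sqrt((-3.4)^2 + 7.4^2) = sqrt(66.32) = 8.1437
z1+z2 = -7.3000 + 17.3000i
|z1+z2| = sqrt(352.58) = 18.7771
|z1|+|z2| = 10.6405 + 8.1437 = 18.7842

|z1+z2| = 18.7771 ≤ |z1|+|z2| = 18.7842 (verified)


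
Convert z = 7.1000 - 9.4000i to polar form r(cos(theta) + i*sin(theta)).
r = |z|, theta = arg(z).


r = sqrt(50.41+88.36) = sqrt(138.77) = 11.7801
theta = atan2(-9.4, 7.1) = -52.9356 degrees

r = 11.7801, theta = -52.9356 degrees


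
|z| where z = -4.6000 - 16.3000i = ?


|z| = sqrt((-4.6)^2 + (-16.3)^2) = sqrt(21.16 + 265.69) = sqrt(286.85) = 16.9366

|z| = 16.9366


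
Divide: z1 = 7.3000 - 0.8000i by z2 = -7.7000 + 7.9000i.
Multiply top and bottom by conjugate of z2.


Conjugate of z2 = -7.7000 - 7.9000i
Numerator: (7.3000 - 0.8000i)(-7.7000 - 7.9000i) = -62.5300 - 51.5100i
Denominator: (-7.7)^2 + 7.9^2 = 121.7
Result = (-62.5300 - 51.5100i)/121.7

-0.5138 - 0.4233i


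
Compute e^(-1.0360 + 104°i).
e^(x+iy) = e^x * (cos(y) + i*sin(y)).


e^-1.0360 = 0.35487
cos(104°) = -0.24192
sin(104°) = 0.9703
Real = 0.35487*(-0.24192) = -0.0859
Imag = 0.35487*0.9703 = 0.3443

-0.0859 + 0.3443i


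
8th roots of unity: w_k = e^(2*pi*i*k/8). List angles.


The 8th roots of unity are cis(360k/8°) for k=0..7
Angle step = 360/8 = 45°
Primitive root: cis(45°)
Primitive root = 0.7071 + 0.7071i

8 roots at angles: 0°, 45°, 90°, 135°, 180°, 225°, 270°, 315°


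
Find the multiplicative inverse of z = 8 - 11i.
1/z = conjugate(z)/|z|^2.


|z|^2 = 64+121 = 185
1/z = (8 + 11i)/185

1/z = 0.0432 + 0.0595i


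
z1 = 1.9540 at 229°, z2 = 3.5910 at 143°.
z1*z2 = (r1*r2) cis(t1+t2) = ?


r = 1.9540 * 3.5910 = 7.0168
theta = 229° + 143° = 372° = 12° (mod 360)

7.0168 cis(12°)


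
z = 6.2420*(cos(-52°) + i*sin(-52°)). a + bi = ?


a = 6.2420*cos(-52°) = 6.2420*0.615661 = 3.8430
b = 6.2420*sin(-52°) = 6.2420*(-0.78801) = -4.9188

3.8430 - 4.9188i


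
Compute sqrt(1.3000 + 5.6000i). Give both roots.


|z| = sqrt(1.69+31.36) = 5.7489
sqrt((|z|+a)/2) = sqrt((5.7489+1.3)/2) = sqrt(3.5245) = 1.8774
sqrt((|z|-a)/2) = sqrt((5.7489-1.3)/2) = sqrt(2.2245) = 1.4915

±(1.8774 + 1.4915i) i.e. 1.8774 + 1.4915i and -1.8774 - 1.4915i


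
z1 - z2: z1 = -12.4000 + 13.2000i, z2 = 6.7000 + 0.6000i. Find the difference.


Real: -12.4 - 6.7 = -19.1
Imag: 13.2 - 0.6 = 12.6

-19.1000 + 12.6000i


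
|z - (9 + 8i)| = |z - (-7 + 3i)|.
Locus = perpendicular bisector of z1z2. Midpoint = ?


Equal distances means the locus is the perpendicular bisector of z1 and z2.
Midpoint = ((9+(-7))/2, (8+3)/2) = (1.0000, 5.5000)

Perpendicular bisector through (1.0000, 5.5000)


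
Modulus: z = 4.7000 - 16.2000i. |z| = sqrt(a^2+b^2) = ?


|z| = sqrt(4.7^2 + (-16.2)^2) = sqrt(22.09 + 262.44) = sqrt(284.53) = 16.8680

|z| = 16.8680


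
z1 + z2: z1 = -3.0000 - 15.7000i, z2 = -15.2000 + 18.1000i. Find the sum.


Real: -3 - 15.2 = -18.2
Imag: -15.7 + 18.1 = 2.4

-18.2000 + 2.4000i


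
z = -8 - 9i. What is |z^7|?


|z| = sqrt(64+81) = sqrt(145) = 12.0416
|z^7| = |z|^7 = (sqrt(145))^7 = 145^3 * sqrt(145) = 3048625*sqrt(145)

|z^7| = 3048625*sqrt(145) ≈ 36710306.2728


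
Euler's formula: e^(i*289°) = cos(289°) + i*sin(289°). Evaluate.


cos(289°) = 0.3256
sin(289°) = -0.9455

e^(i*289°) = 0.3256 - 0.9455i


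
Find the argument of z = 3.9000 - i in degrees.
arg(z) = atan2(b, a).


Re = 3.9, Im = -1
arg = atan2(-1, 3.9) = -14.3814 degrees

arg(z) = -14.3814 degrees


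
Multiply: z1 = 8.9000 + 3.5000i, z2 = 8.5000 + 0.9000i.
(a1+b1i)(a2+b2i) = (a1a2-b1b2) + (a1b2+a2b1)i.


Real = 8.9*8.5 - 3.5*0.9 = 75.65 - 3.15 = 72.5
Imag = 8.9*0.9 + 8.5*3.5 = 8.01 + 29.75 = 37.76

72.5000 + 37.7600i


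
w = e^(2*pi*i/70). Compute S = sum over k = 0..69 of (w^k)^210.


The roots are w_k = w^k with w = e^(2*pi*i/70), and (w^k)^210 = (w^210)^k.
So S = 1 + u + u^2 + ... + u^(69) with u = w^210.
210 = 3*70 + 0, so 210 is a multiple of 70 and u = (w^70)^3 = 1.
Every one of the 70 terms equals 1: S = 70

S = 70


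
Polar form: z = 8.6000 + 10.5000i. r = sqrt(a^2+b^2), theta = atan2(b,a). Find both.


r = sqrt(73.96+110.25) = sqrt(184.21) = 13.5724
theta = atan2(10.5, 8.6) = 50.6809 degrees

r = 13.5724, theta = 50.6809 degrees


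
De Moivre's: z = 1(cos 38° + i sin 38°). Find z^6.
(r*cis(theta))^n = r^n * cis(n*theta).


r^6 = 1^6 = 1
n*theta = 6*38° = 228° = 228° (mod 360)
a = 1*cos(228°) = -0.6691
b = 1*sin(228°) = -0.7431

1 cis(228°) = -0.6691 - 0.7431i


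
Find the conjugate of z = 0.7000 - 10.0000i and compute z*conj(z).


z_bar = 0.7000 + 10.0000i
z*z_bar = 0.7^2 + (-10)^2 = 0.49 + 100 = 100.49

z_bar = 0.7000 + 10.0000i, z*z_bar = 100.49


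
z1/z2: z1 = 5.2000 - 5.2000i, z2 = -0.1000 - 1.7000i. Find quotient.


Conjugate of z2 = -0.1000 + 1.7000i
Numerator: (5.2000 - 5.2000i)(-0.1000 + 1.7000i) = 8.3200 + 9.3600i
Denominator: (-0.1)^2 + (-1.7)^2 = 2.9
Result = (8.3200 + 9.3600i)/2.9

2.8690 + 3.2276i


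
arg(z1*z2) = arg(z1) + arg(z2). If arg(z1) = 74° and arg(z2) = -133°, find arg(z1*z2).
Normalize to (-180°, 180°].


arg(z1*z2) = 74° - 133° = -59°
Normalized to (-180°, 180°]: -59°

-59°


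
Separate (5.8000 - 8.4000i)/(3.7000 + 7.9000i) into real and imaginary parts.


Multiply by conjugate: (5.8000 - 8.4000i)(3.7000 - 7.9000i) / (3.7^2 + 7.9^2)
Numerator real = 5.8*3.7 - (8.4)*7.9 = -44.9
Numerator imag = -8.4*3.7 - 5.8*7.9 = -76.9
Denominator = 76.1
Re(z) = -44.9/76.1 = -0.5900
Im(z) = -76.9/76.1 = -1.0105

Re(z) = -0.5900, Im(z) = -1.0105


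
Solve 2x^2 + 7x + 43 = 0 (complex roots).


disc = 7^2 - 4*2*43 = 49 - 344 = -295
sqrt(|disc|) = sqrt(295) = 17.1756
Real part = -7/(2*2) = -1.7500
Imag part = 17.1756/(2*2) = 4.2939

-1.7500 ± 4.2939i


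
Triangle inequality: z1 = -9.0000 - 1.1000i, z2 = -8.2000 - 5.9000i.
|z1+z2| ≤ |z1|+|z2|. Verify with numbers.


|z1| = sqrt((-9)^2 + (-1.1)^2) = sqrt(82.21) = 9.0670
|z2| = sqrt((-8.2)^2 + (-5.9)^2) = sqrt(102.05) = 10.1020
z1+z2 = -17.2000 - 7.0000i
|z1+z2| = sqrt(344.84) = 18.5699
|z1|+|z2| = 9.0670 + 10.1020 = 19.1690

|z1+z2| = 18.5699 ≤ |z1|+|z2| = 19.1690 (verified)


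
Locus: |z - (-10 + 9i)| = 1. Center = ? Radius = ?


|z - z0| = r is a circle with center z0 and radius r.
Center = (-10, 9), radius = 1

Circle with center (-10, 9) and radius 1


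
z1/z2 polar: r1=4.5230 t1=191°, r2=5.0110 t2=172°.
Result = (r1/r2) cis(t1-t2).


r = 4.5230 / 5.0110 = 0.9026
theta = 191° - 172° = 19° = 19° (mod 360)

0.9026 cis(19°)


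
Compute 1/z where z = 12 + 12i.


|z|^2 = 144+144 = 288
1/z = (12 - 12i)/288

1/z = 0.0417 - 0.0417i


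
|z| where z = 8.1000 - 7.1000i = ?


|z| = sqrt(8.1^2 + (-7.1)^2) = sqrt(65.61 + 50.41) = sqrt(116.02) = 10.7713

|z| = 10.7713


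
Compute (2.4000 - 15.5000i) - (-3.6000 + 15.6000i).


Real: 2.4 + 3.6 = 6
Imag: -15.5 - 15.6 = -31.1

6.0000 - 31.1000i


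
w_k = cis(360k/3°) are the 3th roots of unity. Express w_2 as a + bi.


Angle = 360*2/3 = 240°
a = cos(240°) = -0.5000
b = sin(240°) = -0.8660

-0.5000 - 0.8660i


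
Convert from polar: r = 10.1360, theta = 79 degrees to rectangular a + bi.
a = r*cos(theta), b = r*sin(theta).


a = 10.1360*cos(79°) = 10.1360*0.190809 = 1.9340
b = 10.1360*sin(79°) = 10.1360*0.98163 = 9.9498

1.9340 + 9.9498i


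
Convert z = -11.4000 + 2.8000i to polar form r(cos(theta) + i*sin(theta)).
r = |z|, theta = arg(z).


r = sqrt(129.96+7.84) = sqrt(137.8) = 11.7388
theta = atan2(2.8, -11.4) = 166.2005 degrees

r = 11.7388, theta = 166.2005 degrees


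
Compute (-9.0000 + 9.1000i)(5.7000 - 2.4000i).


Real = -9*5.7 - 9.1*(-2.4) = -51.3 - (-21.84) = -29.46
Imag = -9*(-2.4) + 5.7*9.1 = 21.6 + 51.87 = 73.47

-29.4600 + 73.4700i


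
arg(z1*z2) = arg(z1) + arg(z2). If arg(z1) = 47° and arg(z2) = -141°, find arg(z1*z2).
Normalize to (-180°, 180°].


arg(z1*z2) = 47° - 141° = -94°
Normalized to (-180°, 180°]: -94°

-94°


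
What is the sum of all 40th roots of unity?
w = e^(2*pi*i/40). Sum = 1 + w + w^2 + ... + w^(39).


The sum of all 40th roots of unity is 0.
Geometric series: (1 - w^40)/(1 - w) = (1-1)/(1-w) = 0 since w^40 = 1, w ≠ 1.
Alternatively: coefficient of z^39 in z^40 - 1 is 0.

0


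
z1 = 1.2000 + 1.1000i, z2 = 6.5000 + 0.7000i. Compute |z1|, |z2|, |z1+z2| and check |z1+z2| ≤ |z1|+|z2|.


|z1| = sqrt(1.2^2 + 1.1^2) = sqrt(2.65) = 1.6279
|z2| = sqrt(6.5^2 + 0.7^2) = sqrt(42.74) = 6.5376
z1+z2 = 7.7000 + 1.8000i
|z1+z2| = sqrt(62.53) = 7.9076
|z1|+|z2| = 1.6279 + 6.5376 = 8.1655

|z1+z2| = 7.9076 ≤ |z1|+|z2| = 8.1655 (verified)


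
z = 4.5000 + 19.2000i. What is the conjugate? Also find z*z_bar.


z_bar = 4.5000 - 19.2000i
z*z_bar = 4.5^2 + 19.2^2 = 20.25 + 368.64 = 388.89

z_bar = 4.5000 - 19.2000i, z*z_bar = 388.89


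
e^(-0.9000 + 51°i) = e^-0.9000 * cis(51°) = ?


e^-0.9000 = 0.4066
cos(51°) = 0.6293
sin(51°) = 0.7771
Real = 0.4066*0.6293 = 0.2559
Imag = 0.4066*0.7771 = 0.3160

0.2559 + 0.3160i


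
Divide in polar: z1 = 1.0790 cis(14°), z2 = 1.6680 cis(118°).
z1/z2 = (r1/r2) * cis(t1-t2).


r = 1.0790 / 1.6680 = 0.6469
theta = 14° - 118° = -104° = 256° (mod 360)

0.6469 cis(256°)


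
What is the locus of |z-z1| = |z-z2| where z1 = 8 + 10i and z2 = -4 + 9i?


Equal distances means the locus is the perpendicular bisector of z1 and z2.
Midpoint = ((8+(-4))/2, (10+9)/2) = (2.0000, 9.5000)

Perpendicular bisector through (2.0000, 9.5000)


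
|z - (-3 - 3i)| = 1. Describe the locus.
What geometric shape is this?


|z - z0| = r is a circle with center z0 and radius r.
Center = (-3, -3), radius = 1

Circle with center (-3, -3) and radius 1


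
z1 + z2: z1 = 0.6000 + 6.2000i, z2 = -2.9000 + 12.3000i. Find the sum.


Real: 0.6 - 2.9 = -2.3
Imag: 6.2 + 12.3 = 18.5

-2.3000 + 18.5000i


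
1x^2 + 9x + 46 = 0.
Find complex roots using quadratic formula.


disc = 9^2 - 4*1*46 = 81 - 184 = -103
sqrt(|disc|) = sqrt(103) = 10.1489
Real part = -9/(2*1) = -4.5000
Imag part = 10.1489/(2*1) = 5.0744

-4.5000 ± 5.0744i


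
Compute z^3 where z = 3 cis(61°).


r^3 = 3^3 = 27
n*theta = 3*61° = 183° = 183° (mod 360)
a = 27*cos(183°) = -26.9630
b = 27*sin(183°) = -1.4131

27 cis(183°) = -26.9630 - 1.4131i


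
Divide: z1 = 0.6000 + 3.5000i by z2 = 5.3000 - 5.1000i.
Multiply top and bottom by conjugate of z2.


Conjugate of z2 = 5.3000 + 5.1000i
Numerator: (0.6000 + 3.5000i)(5.3000 + 5.1000i) = -14.6700 + 21.6100i
Denominator: 5.3^2 + (-5.1)^2 = 54.1
Result = (-14.6700 + 21.6100i)/54.1

-0.2712 + 0.3994i


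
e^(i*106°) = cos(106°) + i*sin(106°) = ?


cos(106°) = -0.2756
sin(106°) = 0.9613

e^(i*106°) = -0.2756 + 0.9613i


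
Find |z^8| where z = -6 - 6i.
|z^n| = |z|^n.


|z| = sqrt(36+36) = sqrt(72) = 8.4853
|z^8| = |z|^8 = (sqrt(72))^8 = 72^4 = 26873856

|z^8| = 26873856


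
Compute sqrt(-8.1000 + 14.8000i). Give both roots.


|z| = sqrt(65.61+219.04) = 16.8716
sqrt((|z|+a)/2) = sqrt((16.8716+(-8.1))/2) = sqrt(4.3858) = 2.0942
sqrt((|z|-a)/2) = sqrt((16.8716-(-8.1))/2) = sqrt(12.4858) = 3.5335

±(2.0942 + 3.5335i) i.e. 2.0942 + 3.5335i and -2.0942 - 3.5335i


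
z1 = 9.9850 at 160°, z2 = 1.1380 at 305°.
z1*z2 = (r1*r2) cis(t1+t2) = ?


r = 9.9850 * 1.1380 = 11.3629
theta = 160° + 305° = 465° = 105° (mod 360)

11.3629 cis(105°)


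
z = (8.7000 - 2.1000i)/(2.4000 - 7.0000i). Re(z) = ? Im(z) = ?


Multiply by conjugate: (8.7000 - 2.1000i)(2.4000 + 7.0000i) / (2.4^2 + (-7)^2)
Numerator real = 8.7*2.4 - (2.1)*(-7) = 35.58
Numerator imag = -2.1*2.4 - 8.7*(-7) = 55.86
Denominator = 54.76
Re(z) = 35.58/54.76 = 0.6497
Im(z) = 55.86/54.76 = 1.0201

Re(z) = 0.6497, Im(z) = 1.0201


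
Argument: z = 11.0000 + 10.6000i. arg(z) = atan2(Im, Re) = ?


Re = 11, Im = 10.6
arg = atan2(10.6, 11) = 43.9391 degrees

arg(z) = 43.9391 degrees


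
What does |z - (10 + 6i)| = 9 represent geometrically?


|z - z0| = r is a circle with center z0 and radius r.
Center = (10, 6), radius = 9

Circle with center (10, 6) and radius 9


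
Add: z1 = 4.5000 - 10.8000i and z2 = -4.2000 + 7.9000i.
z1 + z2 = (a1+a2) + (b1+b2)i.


Real: 4.5 - 4.2 = 0.3
Imag: -10.8 + 7.9 = -2.9

0.3000 - 2.9000i


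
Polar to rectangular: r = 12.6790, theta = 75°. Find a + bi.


a = 12.6790*cos(75°) = 12.6790*0.25882 = 3.2816
b = 12.6790*sin(75°) = 12.6790*0.96593 = 12.2470

3.2816 + 12.2470i


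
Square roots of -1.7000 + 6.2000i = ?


|z| = sqrt(2.89+38.44) = 6.4288
sqrt((|z|+a)/2) = sqrt((6.4288+(-1.7))/2) = sqrt(2.3644) = 1.5377
sqrt((|z|-a)/2) = sqrt((6.4288-(-1.7))/2) = sqrt(4.0644) = 2.0160

±(1.5377 + 2.0160i) i.e. 1.5377 + 2.0160i and -1.5377 - 2.0160i


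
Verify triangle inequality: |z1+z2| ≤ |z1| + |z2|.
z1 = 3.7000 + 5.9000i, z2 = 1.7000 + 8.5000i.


|z1| = sqrt(3.7^2 + 5.9^2) = sqrt(48.5) = 6.9642
|z2| = sqrt(1.7^2 + 8.5^2) = sqrt(75.14) = 8.6683
z1+z2 = 5.4000 + 14.4000i
|z1+z2| = sqrt(236.52) = 15.3792
|z1|+|z2| = 6.9642 + 8.6683 = 15.6325

|z1+z2| = 15.3792 ≤ |z1|+|z2| = 15.6325 (verified)


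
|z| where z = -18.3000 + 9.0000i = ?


|z| = sqrt((-18.3)^2 + 9^2) = sqrt(334.89 + 81) = sqrt(415.89) = 20.3934

|z| = 20.3934


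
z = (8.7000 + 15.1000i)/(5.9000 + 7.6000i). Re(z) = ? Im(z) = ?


Multiply by conjugate: (8.7000 + 15.1000i)(5.9000 - 7.6000i) / (5.9^2 + 7.6^2)
Numerator real = 8.7*5.9 + 15.1*7.6 = 166.09
Numerator imag = 15.1*5.9 - 8.7*7.6 = 22.97
Denominator = 92.57
Re(z) = 166.09/92.57 = 1.7942
Im(z) = 22.97/92.57 = 0.2481

Re(z) = 1.7942, Im(z) = 0.2481


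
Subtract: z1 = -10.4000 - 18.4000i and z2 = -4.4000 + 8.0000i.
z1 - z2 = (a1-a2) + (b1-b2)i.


Real: -10.4 + 4.4 = -6
Imag: -18.4 - 8 = -26.4

-6.0000 - 26.4000i


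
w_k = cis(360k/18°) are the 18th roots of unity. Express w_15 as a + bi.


Angle = 360*15/18 = 300°
a = cos(300°) = 0.5000
b = sin(300°) = -0.8660

0.5000 - 0.8660i


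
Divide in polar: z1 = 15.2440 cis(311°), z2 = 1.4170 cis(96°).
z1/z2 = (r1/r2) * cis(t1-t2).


r = 15.2440 / 1.4170 = 10.7579
theta = 311° - 96° = 215° = 215° (mod 360)

10.7579 cis(215°)


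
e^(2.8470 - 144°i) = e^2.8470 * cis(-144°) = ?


e^2.8470 = 17.2360
cos(-144°) = -0.809017
sin(-144°) = -0.58779
Real = 17.2360*(-0.809017) = -13.9442
Imag = 17.2360*(-0.58779) = -10.1311

-13.9442 - 10.1311i


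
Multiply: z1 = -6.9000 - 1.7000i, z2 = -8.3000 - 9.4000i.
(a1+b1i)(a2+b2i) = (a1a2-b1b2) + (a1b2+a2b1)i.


Real = -6.9*(-8.3) - (-1.7)*(-9.4) = 57.27 - 15.98 = 41.29
Imag = -6.9*(-9.4) - (8.3)*(-1.7) = 64.86 + 14.11 = 78.97

41.2900 + 78.9700i


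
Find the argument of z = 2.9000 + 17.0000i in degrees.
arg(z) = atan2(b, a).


Re = 2.9, Im = 17
arg = atan2(17, 2.9) = 80.3192 degrees

arg(z) = 80.3192 degrees


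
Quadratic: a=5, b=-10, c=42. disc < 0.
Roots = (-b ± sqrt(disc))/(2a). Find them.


disc = (-10)^2 - 4*5*42 = 100 - 840 = -740
sqrt(|disc|) = sqrt(740) = 27.2029
Real part = 10/(2*5) = 1.0000
Imag part = 27.2029/(2*5) = 2.7203

1.0000 ± 2.7203i


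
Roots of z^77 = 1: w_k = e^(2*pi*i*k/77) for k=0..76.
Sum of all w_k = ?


The sum of all 77th roots of unity is 0.
Geometric series: (1 - w^77)/(1 - w) = (1-1)/(1-w) = 0 since w^77 = 1, w ≠ 1.
Alternatively: coefficient of z^76 in z^77 - 1 is 0.

0


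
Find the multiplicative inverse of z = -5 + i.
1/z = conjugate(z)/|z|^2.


|z|^2 = 25+1 = 26
1/z = (-5 - 1i)/26

1/z = -0.1923 - 0.0385i


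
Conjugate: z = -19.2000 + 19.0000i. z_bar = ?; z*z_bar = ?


z_bar = -19.2000 - 19.0000i
z*z_bar = (-19.2)^2 + 19^2 = 368.64 + 361 = 729.64

z_bar = -19.2000 - 19.0000i, z*z_bar = 729.64


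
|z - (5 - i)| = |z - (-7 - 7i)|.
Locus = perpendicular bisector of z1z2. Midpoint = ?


Equal distances means the locus is the perpendicular bisector of z1 and z2.
Midpoint = ((5+(-7))/2, (-1+(-7))/2) = (-1.0000, -4.0000)

Perpendicular bisector through (-1.0000, -4.0000)


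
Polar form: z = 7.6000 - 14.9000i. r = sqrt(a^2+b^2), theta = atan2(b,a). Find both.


r = sqrt(57.76+222.01) = sqrt(279.77) = 16.7263
theta = atan2(-14.9, 7.6) = -62.9754 degrees

r = 16.7263, theta = -62.9754 degrees


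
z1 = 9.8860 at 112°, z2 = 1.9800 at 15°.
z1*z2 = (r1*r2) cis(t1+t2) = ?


r = 9.8860 * 1.9800 = 19.5743
theta = 112° + 15° = 127° = 127° (mod 360)

19.5743 cis(127°)


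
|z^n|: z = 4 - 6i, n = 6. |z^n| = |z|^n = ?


|z| = sqrt(16+36) = sqrt(52) = 7.2111
|z^6| = |z|^6 = (sqrt(52))^6 = 52^3 = 140608

|z^6| = 140608


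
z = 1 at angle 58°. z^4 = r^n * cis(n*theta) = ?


r^4 = 1^4 = 1
n*theta = 4*58° = 232° = 232° (mod 360)
a = 1*cos(232°) = -0.6157
b = 1*sin(232°) = -0.7880

1 cis(232°) = -0.6157 - 0.7880i


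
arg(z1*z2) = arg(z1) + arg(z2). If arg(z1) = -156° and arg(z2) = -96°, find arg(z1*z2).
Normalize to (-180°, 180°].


arg(z1*z2) = -156° - 96° = -252°
Normalized to (-180°, 180°]: 108°

108°


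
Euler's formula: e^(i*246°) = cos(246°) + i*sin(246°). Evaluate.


cos(246°) = -0.4067
sin(246°) = -0.9135

e^(i*246°) = -0.4067 - 0.9135i


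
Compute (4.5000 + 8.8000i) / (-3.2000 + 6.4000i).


Conjugate of z2 = -3.2000 - 6.4000i
Numerator: (4.5000 + 8.8000i)(-3.2000 - 6.4000i) = 41.9200 - 56.9600i
Denominator: (-3.2)^2 + 6.4^2 = 51.2
Result = (41.9200 - 56.9600i)/51.2

0.8187 - 1.1125i


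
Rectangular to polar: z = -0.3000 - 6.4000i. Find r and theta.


r = sqrt(0.09+40.96) = sqrt(41.05) = 6.4070
theta = atan2(-6.4, -0.3) = -92.6838 degrees

r = 6.4070, theta = -92.6838 degrees


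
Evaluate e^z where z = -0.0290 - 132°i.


e^-0.0290 = 0.9714
cos(-132°) = -0.6691
sin(-132°) = -0.74314
Real = 0.9714*(-0.6691) = -0.6500
Imag = 0.9714*(-0.74314) = -0.7219

-0.6500 - 0.7219i


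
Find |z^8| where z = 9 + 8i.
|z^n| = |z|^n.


|z| = sqrt(81+64) = sqrt(145) = 12.0416
|z^8| = |z|^8 = (sqrt(145))^8 = 145^4 = 442050625

|z^8| = 442050625


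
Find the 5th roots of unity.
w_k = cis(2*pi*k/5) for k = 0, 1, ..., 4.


The 5th roots of unity are cis(360k/5°) for k=0..4
Angle step = 360/5 = 72°
Primitive root: cis(72°)
Primitive root = 0.3090 + 0.9511i

5 roots at angles: 0°, 72°, 144°, 216°, 288°


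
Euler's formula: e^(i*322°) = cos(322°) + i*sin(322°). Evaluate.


cos(322°) = 0.7880
sin(322°) = -0.6157

e^(i*322°) = 0.7880 - 0.6157i


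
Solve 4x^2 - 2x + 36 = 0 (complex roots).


disc = (-2)^2 - 4*4*36 = 4 - 576 = -572
sqrt(|disc|) = sqrt(572) = 23.9165
Real part = 2/(2*4) = 0.2500
Imag part = 23.9165/(2*4) = 2.9896

0.2500 ± 2.9896i


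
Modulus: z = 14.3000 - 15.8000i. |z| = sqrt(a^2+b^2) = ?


|z| = sqrt(14.3^2 + (-15.8)^2) = sqrt(204.49 + 249.64) = sqrt(454.13) = 21.3103

|z| = 21.3103


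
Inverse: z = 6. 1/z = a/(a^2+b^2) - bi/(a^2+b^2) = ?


|z|^2 = 36+0 = 36
1/z = (6 - 0i)/36

1/z = 0.1667 + 0i


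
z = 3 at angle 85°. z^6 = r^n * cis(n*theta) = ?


r^6 = 3^6 = 729
n*theta = 6*85° = 510° = 150° (mod 360)
a = 729*cos(150°) = -631.3325
b = 729*sin(150°) = 364.5000

729 cis(150°) = -631.3325 + 364.5000i


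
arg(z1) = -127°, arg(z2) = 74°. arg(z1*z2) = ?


arg(z1*z2) = -127° + 74° = -53°
Normalized to (-180°, 180°]: -53°

-53°


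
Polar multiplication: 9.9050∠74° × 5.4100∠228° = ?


r = 9.9050 * 5.4100 = 53.5861
theta = 74° + 228° = 302° = 302° (mod 360)

53.5861 cis(302°)


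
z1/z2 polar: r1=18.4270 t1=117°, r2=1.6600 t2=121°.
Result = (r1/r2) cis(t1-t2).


r = 18.4270 / 1.6600 = 11.1006
theta = 117° - 121° = -4° = 356° (mod 360)

11.1006 cis(356°)


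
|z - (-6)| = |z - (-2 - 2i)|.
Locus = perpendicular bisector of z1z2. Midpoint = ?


Equal distances means the locus is the perpendicular bisector of z1 and z2.
Midpoint = ((-6+(-2))/2, (0+(-2))/2) = (-4.0000, -1.0000)

Perpendicular bisector through (-4.0000, -1.0000)


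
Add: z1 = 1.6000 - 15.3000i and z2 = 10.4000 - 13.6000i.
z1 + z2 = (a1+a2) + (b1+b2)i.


Real: 1.6 + 10.4 = 12
Imag: -15.3 - 13.6 = -28.9

12.0000 - 28.9000i


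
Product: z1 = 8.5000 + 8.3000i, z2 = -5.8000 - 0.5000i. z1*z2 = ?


Real = 8.5*(-5.8) - 8.3*(-0.5) = -49.3 - (-4.15) = -45.15
Imag = 8.5*(-0.5) - (5.8)*8.3 = -4.25 - (48.14) = -52.39

-45.1500 - 52.3900i


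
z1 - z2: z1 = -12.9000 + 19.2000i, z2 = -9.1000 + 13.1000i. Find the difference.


Real: -12.9 + 9.1 = -3.8
Imag: 19.2 - 13.1 = 6.1

-3.8000 + 6.1000i


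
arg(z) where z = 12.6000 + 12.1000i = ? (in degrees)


Re = 12.6, Im = 12.1
arg = atan2(12.1, 12.6) = 43.8403 degrees

arg(z) = 43.8403 degrees


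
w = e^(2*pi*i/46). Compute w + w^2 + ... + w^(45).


With w = e^(2*pi*i/46), all 46 of the 46th roots of unity w^0 = 1, w, ..., w^(45) sum to 0: 1 + w + ... + w^(45) = (1 - w^46)/(1 - w) = 0 since w^46 = 1, w ≠ 1.
Removing the root 1: w + w^2 + ... + w^(45) = 0 - 1 = -1

Sum = -1


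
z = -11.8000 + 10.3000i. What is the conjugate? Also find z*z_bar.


z_bar = -11.8000 - 10.3000i
z*z_bar = (-11.8)^2 + 10.3^2 = 139.24 + 106.09 = 245.33

z_bar = -11.8000 - 10.3000i, z*z_bar = 245.33
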